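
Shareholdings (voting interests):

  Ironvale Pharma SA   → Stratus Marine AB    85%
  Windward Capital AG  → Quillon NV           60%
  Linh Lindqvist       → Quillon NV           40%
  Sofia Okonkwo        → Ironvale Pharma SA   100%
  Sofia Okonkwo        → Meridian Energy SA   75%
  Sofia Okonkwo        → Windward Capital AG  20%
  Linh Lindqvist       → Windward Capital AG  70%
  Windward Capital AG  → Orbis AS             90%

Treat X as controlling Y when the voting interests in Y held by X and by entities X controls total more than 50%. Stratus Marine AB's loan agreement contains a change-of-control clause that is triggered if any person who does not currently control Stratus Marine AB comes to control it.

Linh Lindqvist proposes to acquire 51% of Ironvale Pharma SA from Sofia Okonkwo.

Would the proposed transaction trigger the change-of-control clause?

Yes

The purchase adds only to Linh's holdings (Sofia's stake shrinks), so Linh is the only person who could newly come to control Stratus.
Linh holds 70% of Windward, so Linh controls Windward.
Linh and Windward together hold 40% + 60% = 100% of Quillon, so Linh controls Quillon.
Windward holds 90% of Orbis, so Linh controls Orbis.
Neither Linh nor any entity Linh controls holds any voting interest in Stratus.
So before the transaction, Linh does not control Stratus.
After the purchase, Linh holds 51% of Ironvale directly, and Sofia's stake falls to 49%.
Linh holds 51% of Ironvale, so Linh controls Ironvale.
Ironvale holds 85% of Stratus, so Linh controls Stratus.
Linh did not control Stratus before and does after, so the clause is triggered.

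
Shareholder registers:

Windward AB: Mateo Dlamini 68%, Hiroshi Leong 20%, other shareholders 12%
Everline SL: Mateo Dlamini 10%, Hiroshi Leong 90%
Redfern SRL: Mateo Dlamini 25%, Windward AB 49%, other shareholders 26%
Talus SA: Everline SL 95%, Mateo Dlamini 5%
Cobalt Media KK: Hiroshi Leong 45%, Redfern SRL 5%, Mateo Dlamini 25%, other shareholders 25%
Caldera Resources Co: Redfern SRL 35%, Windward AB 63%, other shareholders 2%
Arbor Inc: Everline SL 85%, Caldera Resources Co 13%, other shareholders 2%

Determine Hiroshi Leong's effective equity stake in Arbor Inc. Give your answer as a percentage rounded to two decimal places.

Hiroshi reaches Arbor along 3 paths.
Via Everline: 90% × 85% = 76.5%.
Via Windward → Redfern → Caldera: 20% × 49% × 35% × 13% = 0.4459%.
Via Windward → Caldera: 20% × 63% × 13% = 1.638%.
Total: 76.5% + 0.4459% + 1.638% = 78.5839%.
Rounded: 78.58%.

78.58%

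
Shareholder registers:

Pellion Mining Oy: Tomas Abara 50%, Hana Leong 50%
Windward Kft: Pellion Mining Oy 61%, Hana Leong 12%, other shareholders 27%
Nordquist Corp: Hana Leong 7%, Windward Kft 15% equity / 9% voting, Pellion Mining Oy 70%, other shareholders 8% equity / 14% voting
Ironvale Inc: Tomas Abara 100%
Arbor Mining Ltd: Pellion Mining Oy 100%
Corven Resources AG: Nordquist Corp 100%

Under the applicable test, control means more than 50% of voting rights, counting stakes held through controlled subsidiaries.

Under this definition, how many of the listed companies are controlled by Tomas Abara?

1

Tomas holds 100% of Ironvale, so Tomas controls Ironvale.
No other company's threshold is met.
Tomas controls 1 company.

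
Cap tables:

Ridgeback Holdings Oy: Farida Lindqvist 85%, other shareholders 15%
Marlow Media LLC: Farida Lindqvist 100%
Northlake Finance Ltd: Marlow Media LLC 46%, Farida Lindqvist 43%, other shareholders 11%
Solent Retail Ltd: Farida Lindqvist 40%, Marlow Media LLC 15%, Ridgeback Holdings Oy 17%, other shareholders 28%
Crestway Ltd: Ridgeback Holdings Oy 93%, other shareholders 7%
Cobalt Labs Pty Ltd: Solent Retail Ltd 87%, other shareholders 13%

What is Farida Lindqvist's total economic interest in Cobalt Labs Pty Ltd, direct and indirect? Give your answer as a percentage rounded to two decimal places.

Farida reaches Cobalt along 3 paths.
Via Solent: 40% × 87% = 34.8%.
Via Marlow → Solent: 100% × 15% × 87% = 13.05%.
Via Ridgeback → Solent: 85% × 17% × 87% = 12.5715%.
Total: 34.8% + 13.05% + 12.5715% = 60.4215%.
Rounded: 60.42%.

60.42%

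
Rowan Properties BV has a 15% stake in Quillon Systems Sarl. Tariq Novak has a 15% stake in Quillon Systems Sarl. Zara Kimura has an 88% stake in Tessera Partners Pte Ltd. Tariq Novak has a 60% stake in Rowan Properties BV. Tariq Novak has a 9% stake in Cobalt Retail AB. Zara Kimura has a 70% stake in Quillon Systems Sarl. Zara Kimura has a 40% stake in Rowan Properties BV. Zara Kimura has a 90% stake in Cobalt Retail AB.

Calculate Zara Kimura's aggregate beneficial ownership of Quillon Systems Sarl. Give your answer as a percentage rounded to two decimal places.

76.00%

Zara reaches Quillon along 2 paths.
Via Rowan: 40% × 15% = 6%.
Direct stake: 70% = 70%.
Total: 6% + 70% = 76%.
Rounded: 76.00%.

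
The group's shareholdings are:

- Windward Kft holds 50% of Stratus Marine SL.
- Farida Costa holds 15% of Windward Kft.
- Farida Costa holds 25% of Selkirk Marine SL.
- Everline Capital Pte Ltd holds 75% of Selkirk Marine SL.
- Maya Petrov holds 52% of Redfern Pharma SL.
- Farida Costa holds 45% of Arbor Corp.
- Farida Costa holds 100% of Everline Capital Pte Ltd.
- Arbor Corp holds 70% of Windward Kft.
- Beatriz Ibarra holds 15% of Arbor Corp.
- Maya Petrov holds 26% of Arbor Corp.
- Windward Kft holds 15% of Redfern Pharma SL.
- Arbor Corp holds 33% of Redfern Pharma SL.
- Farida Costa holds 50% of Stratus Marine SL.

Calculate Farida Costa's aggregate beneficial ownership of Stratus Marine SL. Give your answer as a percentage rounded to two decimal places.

73.25%

Farida reaches Stratus along 3 paths.
Via Arbor → Windward: 45% × 70% × 50% = 15.75%.
Via Windward: 15% × 50% = 7.5%.
Direct stake: 50% = 50%.
Total: 15.75% + 7.5% + 50% = 73.25%.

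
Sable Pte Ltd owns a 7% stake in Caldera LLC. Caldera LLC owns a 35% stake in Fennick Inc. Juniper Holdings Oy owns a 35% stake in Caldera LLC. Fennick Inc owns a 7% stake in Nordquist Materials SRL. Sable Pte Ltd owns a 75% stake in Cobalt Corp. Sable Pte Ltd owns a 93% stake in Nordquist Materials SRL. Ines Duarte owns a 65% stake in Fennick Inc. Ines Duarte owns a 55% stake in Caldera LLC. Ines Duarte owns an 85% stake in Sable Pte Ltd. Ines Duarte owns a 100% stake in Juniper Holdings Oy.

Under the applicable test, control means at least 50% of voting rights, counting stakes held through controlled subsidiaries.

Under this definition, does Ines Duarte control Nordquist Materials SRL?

Yes

Ines holds 85% of Sable, so Ines controls Sable.
Ines holds 100% of Juniper, so Ines controls Juniper.
Ines and Juniper and Sable together hold 55% + 35% + 7% = 97% of Caldera, so Ines controls Caldera.
Ines and Caldera together hold 65% + 35% = 100% of Fennick, so Ines controls Fennick.
Sable and Fennick together hold 93% + 7% = 100% of Nordquist, so Ines controls Nordquist.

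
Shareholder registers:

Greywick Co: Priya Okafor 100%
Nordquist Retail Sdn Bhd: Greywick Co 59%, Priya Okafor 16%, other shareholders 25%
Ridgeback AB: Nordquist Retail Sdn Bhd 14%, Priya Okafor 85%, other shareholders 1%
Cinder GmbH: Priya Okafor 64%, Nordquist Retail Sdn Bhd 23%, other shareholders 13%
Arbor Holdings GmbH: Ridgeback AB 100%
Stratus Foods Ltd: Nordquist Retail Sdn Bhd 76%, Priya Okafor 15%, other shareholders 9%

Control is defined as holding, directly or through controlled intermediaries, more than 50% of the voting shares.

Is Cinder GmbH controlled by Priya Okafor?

Priya holds 100% of Greywick, so Priya controls Greywick.
Greywick and Priya together hold 59% + 16% = 75% of Nordquist, so Priya controls Nordquist.
Priya and Nordquist together hold 64% + 23% = 87% of Cinder, so Priya controls Cinder.

Yes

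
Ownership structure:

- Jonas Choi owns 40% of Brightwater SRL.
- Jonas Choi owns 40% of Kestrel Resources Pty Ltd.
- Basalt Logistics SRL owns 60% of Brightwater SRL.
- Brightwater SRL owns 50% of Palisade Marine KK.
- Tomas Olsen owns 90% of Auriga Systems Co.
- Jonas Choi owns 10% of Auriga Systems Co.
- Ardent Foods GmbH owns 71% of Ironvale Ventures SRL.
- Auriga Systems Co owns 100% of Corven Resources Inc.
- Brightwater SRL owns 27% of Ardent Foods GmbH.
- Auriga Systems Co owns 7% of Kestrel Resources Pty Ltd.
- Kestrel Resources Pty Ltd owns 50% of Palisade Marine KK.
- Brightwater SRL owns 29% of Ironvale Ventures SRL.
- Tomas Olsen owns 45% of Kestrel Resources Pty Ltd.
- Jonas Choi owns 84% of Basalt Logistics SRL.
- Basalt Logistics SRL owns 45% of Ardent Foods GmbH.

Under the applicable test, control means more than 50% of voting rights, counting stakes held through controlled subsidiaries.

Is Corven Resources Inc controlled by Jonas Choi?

No

Jonas holds 84% of Basalt, so Jonas controls Basalt.
Jonas and Basalt together hold 40% + 60% = 100% of Brightwater, so Jonas controls Brightwater.
Brightwater and Basalt together hold 27% + 45% = 72% of Ardent, so Jonas controls Ardent.
Brightwater and Ardent together hold 29% + 71% = 100% of Ironvale, so Jonas controls Ironvale.
Neither Jonas nor any entity Jonas controls holds any voting interest in Corven.
So Jonas does not control Corven.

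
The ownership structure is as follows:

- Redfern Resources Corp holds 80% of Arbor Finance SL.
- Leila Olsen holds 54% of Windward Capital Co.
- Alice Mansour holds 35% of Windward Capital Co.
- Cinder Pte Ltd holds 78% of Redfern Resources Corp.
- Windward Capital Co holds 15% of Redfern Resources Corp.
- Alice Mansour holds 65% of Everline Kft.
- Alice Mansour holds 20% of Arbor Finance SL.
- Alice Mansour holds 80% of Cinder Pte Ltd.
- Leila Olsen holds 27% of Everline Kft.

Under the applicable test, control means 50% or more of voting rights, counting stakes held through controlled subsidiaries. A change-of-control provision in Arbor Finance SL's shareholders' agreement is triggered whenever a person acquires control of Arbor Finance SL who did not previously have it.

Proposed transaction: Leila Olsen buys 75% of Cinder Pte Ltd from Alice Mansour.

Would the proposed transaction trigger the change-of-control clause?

The purchase adds only to Leila's holdings (Alice's stake shrinks), so Leila is the only person who could newly come to control Arbor.
Leila holds 54% of Windward, so Leila controls Windward.
Neither Leila nor any entity Leila controls holds any voting interest in Arbor.
So before the transaction, Leila does not control Arbor.
After the purchase, Leila holds 75% of Cinder directly, and Alice's stake falls to 5%.
Leila holds 75% of Cinder, so Leila controls Cinder.
Cinder and Windward together hold 78% + 15% = 93% of Redfern, so Leila controls Redfern.
Redfern holds 80% of Arbor, so Leila controls Arbor.
Leila did not control Arbor before and does after, so the clause is triggered.

Yes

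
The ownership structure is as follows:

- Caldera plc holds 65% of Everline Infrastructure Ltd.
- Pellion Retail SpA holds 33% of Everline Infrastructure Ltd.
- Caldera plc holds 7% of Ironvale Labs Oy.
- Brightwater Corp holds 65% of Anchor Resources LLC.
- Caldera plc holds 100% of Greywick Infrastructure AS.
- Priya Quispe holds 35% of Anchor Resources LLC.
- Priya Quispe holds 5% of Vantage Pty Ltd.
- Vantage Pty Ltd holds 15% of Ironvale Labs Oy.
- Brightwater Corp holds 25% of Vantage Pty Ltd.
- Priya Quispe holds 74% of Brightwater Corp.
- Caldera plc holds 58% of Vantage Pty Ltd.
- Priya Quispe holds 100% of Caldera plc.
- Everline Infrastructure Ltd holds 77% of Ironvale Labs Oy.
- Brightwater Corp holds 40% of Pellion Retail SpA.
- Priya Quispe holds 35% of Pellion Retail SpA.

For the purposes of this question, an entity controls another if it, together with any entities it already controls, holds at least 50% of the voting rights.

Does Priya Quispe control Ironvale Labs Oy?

Priya holds 74% of Brightwater, so Priya controls Brightwater.
Priya holds 100% of Caldera, so Priya controls Caldera.
Priya and Brightwater and Caldera together hold 5% + 25% + 58% = 88% of Vantage, so Priya controls Vantage.
Brightwater and Priya together hold 40% + 35% = 75% of Pellion, so Priya controls Pellion.
Pellion and Caldera together hold 33% + 65% = 98% of Everline, so Priya controls Everline.
Everline and Vantage and Caldera together hold 77% + 15% + 7% = 99% of Ironvale, so Priya controls Ironvale.

Yes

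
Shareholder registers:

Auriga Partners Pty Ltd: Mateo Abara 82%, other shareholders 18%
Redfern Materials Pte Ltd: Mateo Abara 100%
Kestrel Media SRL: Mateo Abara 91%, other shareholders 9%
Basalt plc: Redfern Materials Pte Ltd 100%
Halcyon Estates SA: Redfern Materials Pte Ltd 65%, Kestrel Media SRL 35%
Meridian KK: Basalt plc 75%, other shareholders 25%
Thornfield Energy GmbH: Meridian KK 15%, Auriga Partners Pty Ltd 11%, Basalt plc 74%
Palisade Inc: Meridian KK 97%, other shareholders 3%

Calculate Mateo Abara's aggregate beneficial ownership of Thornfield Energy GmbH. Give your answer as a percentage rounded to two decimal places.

Mateo reaches Thornfield along 3 paths.
Via Redfern → Basalt → Meridian: 100% × 100% × 75% × 15% = 11.25%.
Via Auriga: 82% × 11% = 9.02%.
Via Redfern → Basalt: 100% × 100% × 74% = 74%.
Total: 11.25% + 9.02% + 74% = 94.27%.

94.27%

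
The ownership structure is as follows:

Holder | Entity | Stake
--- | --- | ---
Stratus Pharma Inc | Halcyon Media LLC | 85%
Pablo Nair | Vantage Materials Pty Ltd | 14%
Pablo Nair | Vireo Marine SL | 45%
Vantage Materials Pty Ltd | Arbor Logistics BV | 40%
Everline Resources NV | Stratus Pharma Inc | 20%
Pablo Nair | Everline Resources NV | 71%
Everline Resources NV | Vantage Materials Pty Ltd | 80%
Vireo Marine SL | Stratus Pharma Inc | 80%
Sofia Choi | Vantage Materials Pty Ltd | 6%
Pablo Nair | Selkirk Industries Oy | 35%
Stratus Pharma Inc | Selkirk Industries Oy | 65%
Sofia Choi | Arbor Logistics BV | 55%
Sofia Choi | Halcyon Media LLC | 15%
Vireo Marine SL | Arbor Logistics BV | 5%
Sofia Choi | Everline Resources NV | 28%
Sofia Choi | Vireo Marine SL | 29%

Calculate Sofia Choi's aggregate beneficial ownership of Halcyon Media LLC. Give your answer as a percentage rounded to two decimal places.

Sofia reaches Halcyon along 3 paths.
Direct stake: 15% = 15%.
Via Vireo → Stratus: 29% × 80% × 85% = 19.72%.
Via Everline → Stratus: 28% × 20% × 85% = 4.76%.
Total: 15% + 19.72% + 4.76% = 39.48%.

39.48%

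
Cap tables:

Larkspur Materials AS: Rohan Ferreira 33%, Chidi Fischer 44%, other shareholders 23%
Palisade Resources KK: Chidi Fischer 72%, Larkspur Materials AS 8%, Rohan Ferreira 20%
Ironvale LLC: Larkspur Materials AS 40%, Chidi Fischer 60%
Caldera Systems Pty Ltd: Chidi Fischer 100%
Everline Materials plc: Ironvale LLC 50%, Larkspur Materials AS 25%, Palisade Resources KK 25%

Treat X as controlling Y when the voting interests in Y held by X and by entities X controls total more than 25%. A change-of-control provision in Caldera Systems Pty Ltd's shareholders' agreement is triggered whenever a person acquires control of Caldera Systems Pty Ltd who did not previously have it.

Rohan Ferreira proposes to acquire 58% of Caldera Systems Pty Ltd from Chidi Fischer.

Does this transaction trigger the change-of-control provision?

The purchase adds only to Rohan's holdings (Chidi's stake shrinks), so Rohan is the only person who could newly come to control Caldera.
Rohan holds 33% of Larkspur, so Rohan controls Larkspur.
Larkspur and Rohan together hold 8% + 20% = 28% of Palisade, so Rohan controls Palisade.
Larkspur holds 40% of Ironvale, so Rohan controls Ironvale.
Ironvale and Larkspur and Palisade together hold 50% + 25% + 25% = 100% of Everline, so Rohan controls Everline.
Neither Rohan nor any entity Rohan controls holds any voting interest in Caldera.
So before the transaction, Rohan does not control Caldera.
After the purchase, Rohan holds 58% of Caldera directly, and Chidi's stake falls to 42%.
Rohan holds 58% of Caldera, so Rohan controls Caldera.
Rohan did not control Caldera before and does after, so the clause is triggered.

Yes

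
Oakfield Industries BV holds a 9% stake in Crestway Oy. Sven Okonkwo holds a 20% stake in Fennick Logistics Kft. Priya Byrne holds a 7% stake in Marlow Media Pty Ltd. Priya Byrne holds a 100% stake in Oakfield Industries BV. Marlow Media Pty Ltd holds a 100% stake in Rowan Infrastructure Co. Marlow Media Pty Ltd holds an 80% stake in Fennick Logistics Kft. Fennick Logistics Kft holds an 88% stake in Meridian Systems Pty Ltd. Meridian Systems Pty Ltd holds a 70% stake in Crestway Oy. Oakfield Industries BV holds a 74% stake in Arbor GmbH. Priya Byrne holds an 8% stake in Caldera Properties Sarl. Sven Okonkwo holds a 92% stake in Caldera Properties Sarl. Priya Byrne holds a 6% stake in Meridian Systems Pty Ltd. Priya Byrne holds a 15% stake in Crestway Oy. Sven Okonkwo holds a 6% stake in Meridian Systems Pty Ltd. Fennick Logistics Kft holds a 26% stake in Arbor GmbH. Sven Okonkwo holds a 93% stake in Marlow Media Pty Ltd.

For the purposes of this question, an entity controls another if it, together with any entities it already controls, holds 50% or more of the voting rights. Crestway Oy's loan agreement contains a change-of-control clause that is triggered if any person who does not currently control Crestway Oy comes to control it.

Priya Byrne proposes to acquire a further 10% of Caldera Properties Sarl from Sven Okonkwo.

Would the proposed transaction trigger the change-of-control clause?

The purchase adds only to Priya's holdings (Sven's stake shrinks), so Priya is the only person who could newly come to control Crestway.
Priya holds 100% of Oakfield, so Priya controls Oakfield.
Oakfield holds 74% of Arbor, so Priya controls Arbor.
In Crestway, Priya's side holds only 15% + 9% = 24%, not ≥ 50%.
So before the transaction, Priya does not control Crestway.
After the purchase, Priya's direct stake in Caldera rises to 8% + 10% = 18%, and Sven's stake falls to 82%.
Priya's side now holds 18% of Caldera, not ≥ 50%, so Priya still does not control Caldera.
After the transaction, Priya's side holds 15% + 9% = 24% of Crestway, not ≥ 50%, so Priya still does not control Crestway.
No new person acquires control, so the clause is not triggered.

No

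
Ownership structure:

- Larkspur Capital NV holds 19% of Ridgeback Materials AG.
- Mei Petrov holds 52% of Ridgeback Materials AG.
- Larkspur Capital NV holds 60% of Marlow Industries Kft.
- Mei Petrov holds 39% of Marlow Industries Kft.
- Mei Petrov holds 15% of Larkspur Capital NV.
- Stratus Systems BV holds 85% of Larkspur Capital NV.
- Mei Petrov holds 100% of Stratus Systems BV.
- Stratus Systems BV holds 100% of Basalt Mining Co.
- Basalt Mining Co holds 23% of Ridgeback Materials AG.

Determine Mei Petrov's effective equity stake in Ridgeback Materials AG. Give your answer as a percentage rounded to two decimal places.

94.00%

Mei reaches Ridgeback along 4 paths.
Via Larkspur: 15% × 19% = 2.85%.
Via Stratus → Larkspur: 100% × 85% × 19% = 16.15%.
Direct stake: 52% = 52%.
Via Stratus → Basalt: 100% × 100% × 23% = 23%.
Total: 2.85% + 16.15% + 52% + 23% = 94%.
Rounded: 94.00%.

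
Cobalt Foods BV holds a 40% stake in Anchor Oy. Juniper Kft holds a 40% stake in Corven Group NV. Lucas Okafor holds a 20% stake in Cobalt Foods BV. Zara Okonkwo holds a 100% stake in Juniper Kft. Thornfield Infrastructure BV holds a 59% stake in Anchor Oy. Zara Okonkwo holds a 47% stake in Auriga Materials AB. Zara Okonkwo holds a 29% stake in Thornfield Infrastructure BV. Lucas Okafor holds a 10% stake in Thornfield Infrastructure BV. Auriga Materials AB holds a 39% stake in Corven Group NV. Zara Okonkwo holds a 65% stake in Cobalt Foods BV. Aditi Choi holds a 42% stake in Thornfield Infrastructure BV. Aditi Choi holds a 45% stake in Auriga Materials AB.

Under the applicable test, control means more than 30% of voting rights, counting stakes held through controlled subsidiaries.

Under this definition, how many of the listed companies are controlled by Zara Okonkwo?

Zara holds 65% of Cobalt, so Zara controls Cobalt.
Zara holds 47% of Auriga, so Zara controls Auriga.
Zara holds 100% of Juniper, so Zara controls Juniper.
Juniper and Auriga together hold 40% + 39% = 79% of Corven, so Zara controls Corven.
Cobalt holds 40% of Anchor, so Zara controls Anchor.
No other company's threshold is met.
Zara controls 5 companies.

5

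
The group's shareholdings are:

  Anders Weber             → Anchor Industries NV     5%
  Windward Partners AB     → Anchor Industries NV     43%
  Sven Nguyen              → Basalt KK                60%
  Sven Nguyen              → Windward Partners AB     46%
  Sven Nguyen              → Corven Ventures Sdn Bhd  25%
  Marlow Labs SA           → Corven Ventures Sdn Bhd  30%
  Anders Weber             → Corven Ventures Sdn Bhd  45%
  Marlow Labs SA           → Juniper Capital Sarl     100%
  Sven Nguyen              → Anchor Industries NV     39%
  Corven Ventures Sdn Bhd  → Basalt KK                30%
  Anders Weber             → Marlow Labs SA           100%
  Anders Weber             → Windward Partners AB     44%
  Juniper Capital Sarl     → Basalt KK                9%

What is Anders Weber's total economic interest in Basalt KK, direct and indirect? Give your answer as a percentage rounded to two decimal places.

Anders reaches Basalt along 3 paths.
Via Corven: 45% × 30% = 13.5%.
Via Marlow → Corven: 100% × 30% × 30% = 9%.
Via Marlow → Juniper: 100% × 100% × 9% = 9%.
Total: 13.5% + 9% + 9% = 31.5%.
Rounded: 31.50%.

31.50%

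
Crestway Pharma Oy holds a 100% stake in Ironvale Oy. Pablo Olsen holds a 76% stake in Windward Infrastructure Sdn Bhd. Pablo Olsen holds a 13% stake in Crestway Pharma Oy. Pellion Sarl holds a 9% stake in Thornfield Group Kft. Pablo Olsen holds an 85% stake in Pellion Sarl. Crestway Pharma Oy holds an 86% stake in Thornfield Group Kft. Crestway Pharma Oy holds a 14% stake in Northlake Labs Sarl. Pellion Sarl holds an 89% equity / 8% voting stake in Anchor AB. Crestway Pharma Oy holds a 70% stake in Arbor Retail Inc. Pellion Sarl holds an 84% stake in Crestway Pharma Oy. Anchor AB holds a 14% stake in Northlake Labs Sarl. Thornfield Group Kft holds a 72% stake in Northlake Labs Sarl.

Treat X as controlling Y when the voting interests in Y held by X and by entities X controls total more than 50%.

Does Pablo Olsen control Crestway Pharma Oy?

Pablo holds 85% of Pellion, so Pablo controls Pellion.
Pellion and Pablo together hold 84% + 13% = 97% of Crestway, so Pablo controls Crestway.

Yes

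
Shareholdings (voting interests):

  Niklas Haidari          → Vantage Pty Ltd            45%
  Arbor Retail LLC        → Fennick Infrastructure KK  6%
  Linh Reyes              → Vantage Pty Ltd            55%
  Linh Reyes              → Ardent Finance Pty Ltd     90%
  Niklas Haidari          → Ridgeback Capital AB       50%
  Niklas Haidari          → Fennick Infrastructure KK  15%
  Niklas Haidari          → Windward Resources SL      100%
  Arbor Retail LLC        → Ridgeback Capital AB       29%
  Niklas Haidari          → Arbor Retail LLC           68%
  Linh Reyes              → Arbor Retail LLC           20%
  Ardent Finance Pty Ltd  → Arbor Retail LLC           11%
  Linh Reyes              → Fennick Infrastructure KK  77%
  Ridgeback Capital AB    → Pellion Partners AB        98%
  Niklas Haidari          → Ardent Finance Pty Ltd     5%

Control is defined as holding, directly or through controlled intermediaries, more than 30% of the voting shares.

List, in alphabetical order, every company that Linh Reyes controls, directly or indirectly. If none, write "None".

Arbor Retail LLC, Ardent Finance Pty Ltd, Fennick Infrastructure KK, Vantage Pty Ltd

Linh holds 55% of Vantage, so Linh controls Vantage.
Linh holds 90% of Ardent, so Linh controls Ardent.
Linh and Ardent together hold 20% + 11% = 31% of Arbor, so Linh controls Arbor.
Linh and Arbor together hold 77% + 6% = 83% of Fennick, so Linh controls Fennick.
No other company's threshold is met.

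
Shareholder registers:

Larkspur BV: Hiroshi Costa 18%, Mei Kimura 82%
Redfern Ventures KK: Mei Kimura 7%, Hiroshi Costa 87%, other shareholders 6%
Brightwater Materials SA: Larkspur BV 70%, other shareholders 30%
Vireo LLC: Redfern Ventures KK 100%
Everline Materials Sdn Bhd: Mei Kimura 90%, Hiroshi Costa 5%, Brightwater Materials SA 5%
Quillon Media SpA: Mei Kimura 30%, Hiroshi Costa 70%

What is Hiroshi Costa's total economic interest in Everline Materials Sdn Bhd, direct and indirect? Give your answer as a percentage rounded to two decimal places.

Hiroshi reaches Everline along 2 paths.
Direct stake: 5% = 5%.
Via Larkspur → Brightwater: 18% × 70% × 5% = 0.63%.
Total: 5% + 0.63% = 5.63%.

5.63%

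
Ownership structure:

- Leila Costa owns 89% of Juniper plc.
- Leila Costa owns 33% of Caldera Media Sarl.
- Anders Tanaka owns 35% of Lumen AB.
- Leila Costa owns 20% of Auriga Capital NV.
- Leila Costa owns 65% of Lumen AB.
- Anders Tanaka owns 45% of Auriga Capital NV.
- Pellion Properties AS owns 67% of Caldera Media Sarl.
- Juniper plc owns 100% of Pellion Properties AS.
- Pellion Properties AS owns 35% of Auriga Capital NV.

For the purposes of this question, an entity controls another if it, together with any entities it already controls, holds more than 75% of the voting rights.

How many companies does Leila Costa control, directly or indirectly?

3

Leila holds 89% of Juniper, so Leila controls Juniper.
Juniper holds 100% of Pellion, so Leila controls Pellion.
Pellion and Leila together hold 67% + 33% = 100% of Caldera, so Leila controls Caldera.
No other company's threshold is met.
Leila controls 3 companies.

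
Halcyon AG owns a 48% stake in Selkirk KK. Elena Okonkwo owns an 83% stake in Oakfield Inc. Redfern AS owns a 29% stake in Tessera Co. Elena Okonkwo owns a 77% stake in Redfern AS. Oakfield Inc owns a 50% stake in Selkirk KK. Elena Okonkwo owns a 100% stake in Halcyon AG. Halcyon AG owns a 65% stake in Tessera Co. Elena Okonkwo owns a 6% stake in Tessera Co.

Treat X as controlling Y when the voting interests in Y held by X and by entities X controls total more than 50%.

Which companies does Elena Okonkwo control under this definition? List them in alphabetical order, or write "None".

Halcyon AG, Oakfield Inc, Redfern AS, Selkirk KK, Tessera Co

Elena holds 77% of Redfern, so Elena controls Redfern.
Elena holds 83% of Oakfield, so Elena controls Oakfield.
Elena holds 100% of Halcyon, so Elena controls Halcyon.
Redfern and Elena and Halcyon together hold 29% + 6% + 65% = 100% of Tessera, so Elena controls Tessera.
Oakfield and Halcyon together hold 50% + 48% = 98% of Selkirk, so Elena controls Selkirk.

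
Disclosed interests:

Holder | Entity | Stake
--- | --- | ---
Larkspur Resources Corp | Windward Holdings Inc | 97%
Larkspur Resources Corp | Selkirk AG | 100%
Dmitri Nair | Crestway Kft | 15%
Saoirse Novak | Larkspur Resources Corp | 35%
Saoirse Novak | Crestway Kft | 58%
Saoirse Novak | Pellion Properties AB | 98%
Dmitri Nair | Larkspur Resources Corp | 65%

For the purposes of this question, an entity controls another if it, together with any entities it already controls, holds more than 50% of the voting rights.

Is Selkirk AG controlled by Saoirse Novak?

Saoirse holds 58% of Crestway, so Saoirse controls Crestway.
Saoirse holds 98% of Pellion, so Saoirse controls Pellion.
Neither Saoirse nor any entity Saoirse controls holds any voting interest in Selkirk.
So Saoirse does not control Selkirk.

No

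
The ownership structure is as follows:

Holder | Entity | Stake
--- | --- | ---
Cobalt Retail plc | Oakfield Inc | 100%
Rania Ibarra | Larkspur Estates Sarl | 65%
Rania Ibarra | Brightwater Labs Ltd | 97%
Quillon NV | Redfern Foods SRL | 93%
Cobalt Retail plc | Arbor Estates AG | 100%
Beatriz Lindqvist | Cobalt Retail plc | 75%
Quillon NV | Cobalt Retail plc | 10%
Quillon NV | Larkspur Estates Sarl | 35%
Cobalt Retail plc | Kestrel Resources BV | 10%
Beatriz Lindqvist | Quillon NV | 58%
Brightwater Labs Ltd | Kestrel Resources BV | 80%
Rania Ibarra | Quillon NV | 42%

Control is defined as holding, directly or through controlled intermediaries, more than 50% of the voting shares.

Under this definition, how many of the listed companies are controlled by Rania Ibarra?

Rania holds 97% of Brightwater, so Rania controls Brightwater.
Rania holds 65% of Larkspur, so Rania controls Larkspur.
Brightwater holds 80% of Kestrel, so Rania controls Kestrel.
No other company's threshold is met.
Rania controls 3 companies.

3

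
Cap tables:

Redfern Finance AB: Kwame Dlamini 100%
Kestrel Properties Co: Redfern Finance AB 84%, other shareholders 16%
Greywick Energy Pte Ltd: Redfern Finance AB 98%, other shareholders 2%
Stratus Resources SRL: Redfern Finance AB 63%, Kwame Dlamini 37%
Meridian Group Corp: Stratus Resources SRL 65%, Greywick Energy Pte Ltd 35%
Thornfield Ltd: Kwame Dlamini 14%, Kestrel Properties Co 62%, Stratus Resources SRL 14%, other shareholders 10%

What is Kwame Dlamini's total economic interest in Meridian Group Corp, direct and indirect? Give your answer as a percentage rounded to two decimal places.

Kwame reaches Meridian along 3 paths.
Via Redfern → Stratus: 100% × 63% × 65% = 40.95%.
Via Stratus: 37% × 65% = 24.05%.
Via Redfern → Greywick: 100% × 98% × 35% = 34.3%.
Total: 40.95% + 24.05% + 34.3% = 99.3%.
Rounded: 99.30%.

99.30%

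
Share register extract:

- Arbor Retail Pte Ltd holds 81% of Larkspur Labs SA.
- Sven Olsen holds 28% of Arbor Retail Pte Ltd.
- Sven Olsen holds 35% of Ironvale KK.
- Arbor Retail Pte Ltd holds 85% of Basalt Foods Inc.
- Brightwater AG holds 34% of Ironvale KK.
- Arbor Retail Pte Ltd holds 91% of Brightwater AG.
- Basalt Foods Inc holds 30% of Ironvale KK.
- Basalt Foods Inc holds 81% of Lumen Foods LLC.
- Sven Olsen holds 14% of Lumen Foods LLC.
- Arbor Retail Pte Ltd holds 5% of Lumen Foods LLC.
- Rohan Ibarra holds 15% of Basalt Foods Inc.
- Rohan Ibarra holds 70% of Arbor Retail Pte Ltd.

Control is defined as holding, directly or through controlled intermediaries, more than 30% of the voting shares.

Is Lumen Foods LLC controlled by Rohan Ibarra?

Rohan holds 70% of Arbor, so Rohan controls Arbor.
Arbor and Rohan together hold 85% + 15% = 100% of Basalt, so Rohan controls Basalt.
Basalt and Arbor together hold 81% + 5% = 86% of Lumen, so Rohan controls Lumen.

Yes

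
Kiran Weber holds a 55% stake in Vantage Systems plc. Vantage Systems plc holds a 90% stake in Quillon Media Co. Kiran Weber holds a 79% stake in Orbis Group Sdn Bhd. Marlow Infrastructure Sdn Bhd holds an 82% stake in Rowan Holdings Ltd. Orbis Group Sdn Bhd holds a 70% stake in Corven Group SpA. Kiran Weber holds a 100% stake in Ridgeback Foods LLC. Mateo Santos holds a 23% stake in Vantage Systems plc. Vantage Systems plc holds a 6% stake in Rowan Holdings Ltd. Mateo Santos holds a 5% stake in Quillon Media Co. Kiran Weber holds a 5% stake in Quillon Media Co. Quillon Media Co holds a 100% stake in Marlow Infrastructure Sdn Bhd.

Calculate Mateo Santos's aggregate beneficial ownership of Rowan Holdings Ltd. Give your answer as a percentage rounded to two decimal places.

Mateo reaches Rowan along 3 paths.
Via Vantage: 23% × 6% = 1.38%.
Via Quillon → Marlow: 5% × 100% × 82% = 4.1%.
Via Vantage → Quillon → Marlow: 23% × 90% × 100% × 82% = 16.974%.
Total: 1.38% + 4.1% + 16.974% = 22.454%.
Rounded: 22.45%.

22.45%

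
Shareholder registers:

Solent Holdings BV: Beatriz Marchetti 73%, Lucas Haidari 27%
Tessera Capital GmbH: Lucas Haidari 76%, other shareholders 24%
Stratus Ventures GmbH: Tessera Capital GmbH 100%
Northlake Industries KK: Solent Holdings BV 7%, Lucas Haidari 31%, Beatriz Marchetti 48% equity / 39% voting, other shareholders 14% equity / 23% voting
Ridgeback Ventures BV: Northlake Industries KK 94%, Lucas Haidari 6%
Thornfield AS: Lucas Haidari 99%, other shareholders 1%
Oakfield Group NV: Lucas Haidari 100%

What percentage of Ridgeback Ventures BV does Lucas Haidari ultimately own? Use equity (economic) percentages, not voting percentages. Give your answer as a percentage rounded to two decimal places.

Lucas reaches Ridgeback along 3 paths.
Via Solent → Northlake: 27% × 7% × 94% = 1.7766%.
Via Northlake: 31% × 94% = 29.14%.
Direct stake: 6% = 6%.
Total: 1.7766% + 29.14% + 6% = 36.9166%.
Rounded: 36.92%.

36.92%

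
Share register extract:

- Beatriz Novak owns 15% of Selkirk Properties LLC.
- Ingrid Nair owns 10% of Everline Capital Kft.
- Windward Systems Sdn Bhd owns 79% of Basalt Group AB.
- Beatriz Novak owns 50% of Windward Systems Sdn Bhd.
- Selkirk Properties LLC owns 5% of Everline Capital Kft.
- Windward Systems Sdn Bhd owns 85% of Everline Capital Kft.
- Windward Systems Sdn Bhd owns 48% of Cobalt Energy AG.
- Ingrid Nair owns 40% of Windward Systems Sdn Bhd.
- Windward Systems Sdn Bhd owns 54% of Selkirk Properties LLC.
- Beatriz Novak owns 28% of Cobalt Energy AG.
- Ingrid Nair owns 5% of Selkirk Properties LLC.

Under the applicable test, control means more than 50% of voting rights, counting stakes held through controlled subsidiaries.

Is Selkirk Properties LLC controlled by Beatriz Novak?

Beatriz's largest direct stake is 50% in Windward, which does not meet the threshold, so Beatriz controls no company.
In Selkirk, Beatriz's side holds only 15%, not > 50%.
So Beatriz does not control Selkirk.

No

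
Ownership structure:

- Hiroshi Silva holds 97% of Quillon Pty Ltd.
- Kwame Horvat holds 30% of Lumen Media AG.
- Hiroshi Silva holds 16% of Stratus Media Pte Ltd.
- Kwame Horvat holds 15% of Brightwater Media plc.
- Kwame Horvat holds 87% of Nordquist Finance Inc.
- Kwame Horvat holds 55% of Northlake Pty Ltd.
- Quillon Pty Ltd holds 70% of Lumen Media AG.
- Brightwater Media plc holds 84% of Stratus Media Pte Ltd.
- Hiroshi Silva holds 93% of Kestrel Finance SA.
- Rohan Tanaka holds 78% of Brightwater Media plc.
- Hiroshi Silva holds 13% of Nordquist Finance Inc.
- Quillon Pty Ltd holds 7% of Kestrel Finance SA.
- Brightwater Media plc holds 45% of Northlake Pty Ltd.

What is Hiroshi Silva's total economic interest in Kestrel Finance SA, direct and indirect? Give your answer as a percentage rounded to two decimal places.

Hiroshi reaches Kestrel along 2 paths.
Via Quillon: 97% × 7% = 6.79%.
Direct stake: 93% = 93%.
Total: 6.79% + 93% = 99.79%.

99.79%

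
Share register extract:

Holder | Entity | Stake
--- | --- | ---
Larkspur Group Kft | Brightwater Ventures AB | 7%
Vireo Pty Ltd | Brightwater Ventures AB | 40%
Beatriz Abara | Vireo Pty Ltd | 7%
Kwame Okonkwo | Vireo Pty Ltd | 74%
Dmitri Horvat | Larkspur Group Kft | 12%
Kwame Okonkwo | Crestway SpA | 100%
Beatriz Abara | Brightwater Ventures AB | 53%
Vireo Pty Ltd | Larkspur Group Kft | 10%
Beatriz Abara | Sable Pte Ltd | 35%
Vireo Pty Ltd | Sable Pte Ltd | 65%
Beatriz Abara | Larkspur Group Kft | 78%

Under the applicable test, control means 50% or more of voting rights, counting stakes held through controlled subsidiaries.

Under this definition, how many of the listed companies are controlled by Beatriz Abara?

Beatriz holds 78% of Larkspur, so Beatriz controls Larkspur.
Larkspur and Beatriz together hold 7% + 53% = 60% of Brightwater, so Beatriz controls Brightwater.
No other company's threshold is met.
Beatriz controls 2 companies.

2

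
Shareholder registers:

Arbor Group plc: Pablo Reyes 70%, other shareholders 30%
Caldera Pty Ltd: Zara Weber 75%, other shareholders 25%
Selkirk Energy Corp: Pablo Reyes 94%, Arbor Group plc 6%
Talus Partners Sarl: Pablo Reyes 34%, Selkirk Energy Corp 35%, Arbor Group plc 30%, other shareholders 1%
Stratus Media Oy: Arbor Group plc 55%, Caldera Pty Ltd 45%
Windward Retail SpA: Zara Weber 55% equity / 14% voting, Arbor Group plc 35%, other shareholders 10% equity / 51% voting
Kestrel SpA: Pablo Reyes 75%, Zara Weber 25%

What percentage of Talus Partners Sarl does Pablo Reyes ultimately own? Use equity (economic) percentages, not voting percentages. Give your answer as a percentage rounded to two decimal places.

89.37%

Pablo reaches Talus along 4 paths.
Direct stake: 34% = 34%.
Via Selkirk: 94% × 35% = 32.9%.
Via Arbor → Selkirk: 70% × 6% × 35% = 1.47%.
Via Arbor: 70% × 30% = 21%.
Total: 34% + 32.9% + 1.47% + 21% = 89.37%.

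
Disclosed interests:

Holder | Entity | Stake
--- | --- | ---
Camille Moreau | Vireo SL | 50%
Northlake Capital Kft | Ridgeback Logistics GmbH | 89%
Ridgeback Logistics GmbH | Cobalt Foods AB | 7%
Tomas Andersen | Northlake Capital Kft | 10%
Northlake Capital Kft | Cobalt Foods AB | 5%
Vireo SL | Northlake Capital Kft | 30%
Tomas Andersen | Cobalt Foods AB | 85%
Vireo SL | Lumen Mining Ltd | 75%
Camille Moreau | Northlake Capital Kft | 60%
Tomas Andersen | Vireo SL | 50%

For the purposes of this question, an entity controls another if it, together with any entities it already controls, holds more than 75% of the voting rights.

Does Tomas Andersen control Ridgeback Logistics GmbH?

Tomas holds 85% of Cobalt, so Tomas controls Cobalt.
Neither Tomas nor any entity Tomas controls holds any voting interest in Ridgeback.
So Tomas does not control Ridgeback.

No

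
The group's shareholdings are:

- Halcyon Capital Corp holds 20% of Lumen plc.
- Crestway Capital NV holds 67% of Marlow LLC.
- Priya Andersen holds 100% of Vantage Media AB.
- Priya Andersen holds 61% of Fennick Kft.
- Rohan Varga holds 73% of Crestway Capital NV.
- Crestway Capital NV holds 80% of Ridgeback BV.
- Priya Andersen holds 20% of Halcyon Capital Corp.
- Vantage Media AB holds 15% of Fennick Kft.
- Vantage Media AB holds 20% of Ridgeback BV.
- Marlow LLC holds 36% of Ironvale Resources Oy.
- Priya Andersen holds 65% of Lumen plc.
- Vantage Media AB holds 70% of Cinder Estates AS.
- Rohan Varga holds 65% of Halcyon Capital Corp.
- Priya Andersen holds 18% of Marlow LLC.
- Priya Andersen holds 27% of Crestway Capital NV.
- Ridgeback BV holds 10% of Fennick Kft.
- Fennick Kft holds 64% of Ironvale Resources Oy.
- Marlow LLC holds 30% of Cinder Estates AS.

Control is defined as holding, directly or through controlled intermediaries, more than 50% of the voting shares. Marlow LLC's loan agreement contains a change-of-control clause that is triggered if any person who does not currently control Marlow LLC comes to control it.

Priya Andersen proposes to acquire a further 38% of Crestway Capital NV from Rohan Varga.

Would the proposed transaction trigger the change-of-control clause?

The purchase adds only to Priya's holdings (Rohan's stake shrinks), so Priya is the only person who could newly come to control Marlow.
Priya holds 100% of Vantage, so Priya controls Vantage.
Vantage and Priya together hold 15% + 61% = 76% of Fennick, so Priya controls Fennick.
Fennick holds 64% of Ironvale, so Priya controls Ironvale.
Vantage holds 70% of Cinder, so Priya controls Cinder.
Priya holds 65% of Lumen, so Priya controls Lumen.
In Marlow, Priya's side holds only 18%, not > 50%.
So before the transaction, Priya does not control Marlow.
After the purchase, Priya's direct stake in Crestway rises to 27% + 38% = 65%, and Rohan's stake falls to 35%.
Priya holds 65% of Crestway, so Priya controls Crestway.
Priya and Crestway together hold 18% + 67% = 85% of Marlow, so Priya controls Marlow.
Priya did not control Marlow before and does after, so the clause is triggered.

Yes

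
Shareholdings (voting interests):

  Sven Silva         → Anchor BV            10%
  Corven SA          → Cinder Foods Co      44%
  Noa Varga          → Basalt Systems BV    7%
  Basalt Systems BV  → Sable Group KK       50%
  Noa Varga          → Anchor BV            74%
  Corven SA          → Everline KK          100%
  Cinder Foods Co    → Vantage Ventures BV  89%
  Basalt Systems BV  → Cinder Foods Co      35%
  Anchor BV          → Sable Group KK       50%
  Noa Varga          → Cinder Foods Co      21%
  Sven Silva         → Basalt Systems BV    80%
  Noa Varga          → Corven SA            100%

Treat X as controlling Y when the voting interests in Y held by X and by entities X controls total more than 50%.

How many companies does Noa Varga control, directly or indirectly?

5

Noa holds 74% of Anchor, so Noa controls Anchor.
Noa holds 100% of Corven, so Noa controls Corven.
Corven holds 100% of Everline, so Noa controls Everline.
Noa and Corven together hold 21% + 44% = 65% of Cinder, so Noa controls Cinder.
Cinder holds 89% of Vantage, so Noa controls Vantage.
No other company's threshold is met.
Noa controls 5 companies.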